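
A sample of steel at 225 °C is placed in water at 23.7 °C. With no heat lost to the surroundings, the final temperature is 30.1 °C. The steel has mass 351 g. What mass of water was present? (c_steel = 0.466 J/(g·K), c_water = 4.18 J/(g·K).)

|Q_steel| = |Q_water|:
351·0.466·(225 − 30.1) = m·4.18·(30.1 − 23.7)
26.75 m = 31879  ⇒  m ≈ 1192 g

m ≈ 1190 g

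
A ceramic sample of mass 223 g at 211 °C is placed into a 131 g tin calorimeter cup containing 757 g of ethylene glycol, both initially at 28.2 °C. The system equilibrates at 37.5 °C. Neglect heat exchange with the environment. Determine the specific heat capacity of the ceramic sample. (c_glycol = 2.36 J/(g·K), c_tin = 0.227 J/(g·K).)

c ≈ 0.437 J/(g·K)

Net heat exchanged in the isolated system is zero:
223·c·(37.5 − 211) + 757·2.36·(37.5 − 28.2) + 131·0.227·(37.5 − 28.2) = 0
-38690 c = -16891
c = -16891/-38690 ≈ 0.4366 J/(g·K)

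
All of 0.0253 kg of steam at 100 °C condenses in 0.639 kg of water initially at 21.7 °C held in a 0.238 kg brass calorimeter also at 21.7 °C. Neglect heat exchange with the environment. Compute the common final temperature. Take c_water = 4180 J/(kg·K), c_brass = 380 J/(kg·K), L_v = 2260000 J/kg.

Setting the total heat transfer to zero:
latent heat released on condensation: 0.0253·2260000 = 57178
  condensate cools 100→T: 0.0253·4180·(T − 100) = 105.75(T − 100)
  original water: 2671(T − 21.7)
  brass cup: 0.238·380·(T − 21.7) = 90.44(T − 21.7)
2867.2 T = 57178 + 10575 + 59924 = 127677
T ≈ 44.53 °C — below 100 °C, confirming all the steam condensed.

T_f ≈ 44.5 °C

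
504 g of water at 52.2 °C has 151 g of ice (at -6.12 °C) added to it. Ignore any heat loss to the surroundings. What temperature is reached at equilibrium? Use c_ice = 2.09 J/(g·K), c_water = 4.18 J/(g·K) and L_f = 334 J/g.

Let T be the final temperature. ΣQ_i = 0:
ice -6.12→0 °C: 151×2.09×6.12 = 1931.4
  melt ice: 151×334 = 50434
  warm the meltwater: 631.18 T
  water cools: 504×4.18×(T − 52.2) = 2106.7(T − 52.2)
2737.9 T = 109971 − 52365 = 57605
T ≈ 21.04 °C (positive, so assuming full melt was valid).

T_f ≈ 21.0 °C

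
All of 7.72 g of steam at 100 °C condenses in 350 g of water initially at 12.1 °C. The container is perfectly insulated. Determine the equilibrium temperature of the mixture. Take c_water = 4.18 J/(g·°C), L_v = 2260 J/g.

T_f ≈ 25.7 °C

Net heat exchanged in the isolated system is zero:
latent heat released on condensation: 7.72·2260 = 17447
  condensate cools 100→T: 7.72·4.18·(T − 100) = 32.27(T − 100)
  water warms: 350·4.18·(T − 12.1) = 1463(T − 12.1)
1495.3 T = 17447 + 3227 + 17702 = 38376
T ≈ 25.67 °C — below 100 °C, confirming all the steam condensed.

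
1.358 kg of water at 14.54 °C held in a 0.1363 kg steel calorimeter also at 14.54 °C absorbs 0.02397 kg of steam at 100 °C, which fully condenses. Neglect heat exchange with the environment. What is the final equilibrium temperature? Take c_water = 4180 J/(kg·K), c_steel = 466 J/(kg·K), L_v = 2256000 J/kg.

Heat gained plus heat lost sum to zero:
steam→water at 100 °C releases m L_v = 0.02397·2256000 = 54076
  condensed water 100 °C→T: 100.19(T − 100)
  water warms: 1.358·4180·(T − 14.54) = 5676.4(T − 14.54)
  steel cup: 0.1363·466·(T − 14.54) = 63.52(T − 14.54)
5840.2 T = 54076 + 10019 + 83459 = 147555
T ≈ 25.27 °C (< 100 °C, so full condensation is consistent).

T_f ≈ 25.3 °C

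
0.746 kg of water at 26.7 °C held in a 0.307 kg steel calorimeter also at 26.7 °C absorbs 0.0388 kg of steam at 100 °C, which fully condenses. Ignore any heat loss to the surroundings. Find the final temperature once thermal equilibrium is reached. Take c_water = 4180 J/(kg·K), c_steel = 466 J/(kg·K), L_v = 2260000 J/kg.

T_f ≈ 55.8 °C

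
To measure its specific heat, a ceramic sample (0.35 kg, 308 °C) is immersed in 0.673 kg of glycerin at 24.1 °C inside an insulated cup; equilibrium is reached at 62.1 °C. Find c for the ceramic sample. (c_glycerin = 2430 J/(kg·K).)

c ≈ 722 J/(kg·K)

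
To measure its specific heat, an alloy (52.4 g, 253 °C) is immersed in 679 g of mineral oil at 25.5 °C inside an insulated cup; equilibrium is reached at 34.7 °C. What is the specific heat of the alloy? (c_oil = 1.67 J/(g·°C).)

c ≈ 0.912 J/(g·°C)

Heat lost by the alloy = heat gained by the oil:
52.4·c·(253 − 34.7) = 679·1.67·(34.7 − 25.5)
11439 c = 10432  ⇒  c ≈ 0.912 J/(g·°C)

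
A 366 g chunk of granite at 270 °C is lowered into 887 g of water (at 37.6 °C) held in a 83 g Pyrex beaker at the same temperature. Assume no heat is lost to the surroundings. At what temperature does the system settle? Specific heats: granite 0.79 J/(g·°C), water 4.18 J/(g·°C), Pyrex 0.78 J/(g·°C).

T_f = Σ m_i c_i T_i / Σ m_i c_i:
T_f = (289.14·270 + 3707.7·37.6 + 64.74·37.6) / (289.14 + 3707.7 + 64.74)
    = 219910 / 4061.5 ≈ 54.14 °C

T_f ≈ 54.1 °C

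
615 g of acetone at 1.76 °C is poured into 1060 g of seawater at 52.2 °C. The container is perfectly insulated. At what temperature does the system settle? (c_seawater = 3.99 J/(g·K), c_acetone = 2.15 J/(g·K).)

T_f ≈ 40.2 °C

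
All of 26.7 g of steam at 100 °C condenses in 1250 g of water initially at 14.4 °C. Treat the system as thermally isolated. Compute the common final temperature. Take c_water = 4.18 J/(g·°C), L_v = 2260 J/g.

T_f ≈ 27.5 °C

Sum of m c ΔT and latent-heat terms is zero:
latent heat released on condensation: 26.7·2260 = 60342; condensed water 100 °C→T: 111.61(T − 100); original water: 5225(T − 14.4)
5336.6 T = 60342 + 11161 + 75240 = 146743
T ≈ 27.50 °C (< 100 °C, so full condensation is consistent).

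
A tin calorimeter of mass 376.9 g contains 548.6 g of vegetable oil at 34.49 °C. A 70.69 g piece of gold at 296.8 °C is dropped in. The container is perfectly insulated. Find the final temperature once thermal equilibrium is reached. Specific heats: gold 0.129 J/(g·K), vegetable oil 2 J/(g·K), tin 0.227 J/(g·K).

Taking heat into each body as positive, Σ m c ΔT = 0:
70.69×0.129×(T − 296.8) + 548.6×2×(T − 34.49) + 376.9×0.227×(T − 34.49) = 0
9.119(T − 296.8) + 1097.2(T − 34.49) + 85.56(T − 34.49) = 0
(9.119 + 1097.2 + 85.56) T = 9.119×296.8 + 1097.2×34.49 + 85.56×34.49
T ≈ 36.50 °C

T_f ≈ 36.5 °C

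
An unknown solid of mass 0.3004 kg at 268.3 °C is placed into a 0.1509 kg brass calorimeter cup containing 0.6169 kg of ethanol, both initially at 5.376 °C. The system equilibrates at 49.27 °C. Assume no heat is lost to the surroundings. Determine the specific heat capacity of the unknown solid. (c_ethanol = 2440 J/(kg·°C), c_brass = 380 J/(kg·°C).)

c ≈ 1040 J/(kg·°C)

Energy conservation, ΣQ = 0:
0.3004·c·(49.27 − 268.3) + 0.6169·2440·(49.27 − 5.376) + 0.1509·380·(49.27 − 5.376) = 0
-65.8 c = -68588
c = -68588/-65.8 ≈ 1042 J/(kg·°C)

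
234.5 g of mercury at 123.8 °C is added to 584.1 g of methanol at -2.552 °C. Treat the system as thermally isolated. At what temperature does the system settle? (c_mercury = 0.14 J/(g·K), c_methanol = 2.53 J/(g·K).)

T_f ≈ 0.2 °C

Net heat exchanged in the isolated system is zero:
234.5×0.14×(T − 123.8) + 584.1×2.53×(T − (-2.552)) = 0
32.83(T − 123.8) + 1477.8(T − (-2.552)) = 0
(32.83 + 1477.8) T = 32.83×123.8 + 1477.8×(-2.552)
T ≈ 0.19 °C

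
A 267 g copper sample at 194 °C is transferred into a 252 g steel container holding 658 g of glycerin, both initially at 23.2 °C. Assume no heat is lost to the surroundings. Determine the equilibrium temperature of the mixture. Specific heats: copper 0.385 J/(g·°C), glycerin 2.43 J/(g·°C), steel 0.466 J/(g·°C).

T_f ≈ 32.9 °C

Setting the total heat transfer to zero:
267·0.385·(T − 194) + 658·2.43·(T − 23.2) + 252·0.466·(T − 23.2) = 0
1819.2 T = 59762
T = 59762/1819.2 ≈ 32.85 °C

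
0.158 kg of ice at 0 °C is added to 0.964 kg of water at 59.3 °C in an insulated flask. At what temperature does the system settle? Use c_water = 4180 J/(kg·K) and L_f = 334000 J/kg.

T_f ≈ 39.7 °C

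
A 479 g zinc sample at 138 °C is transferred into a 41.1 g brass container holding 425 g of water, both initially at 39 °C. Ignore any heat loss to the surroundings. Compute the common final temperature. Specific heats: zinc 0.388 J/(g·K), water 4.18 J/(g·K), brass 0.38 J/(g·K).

T_f ≈ 48.3 °C

Heat gained plus heat lost sum to zero:
479*0.388*(T − 138) + 425*4.18*(T − 39) + 41.1*0.38*(T − 39) = 0
(185.85 + 1776.5 + 15.62) T = 185.85*138 + 1776.5*39 + 15.62*39
T = 95540/1978 ≈ 48.30 °C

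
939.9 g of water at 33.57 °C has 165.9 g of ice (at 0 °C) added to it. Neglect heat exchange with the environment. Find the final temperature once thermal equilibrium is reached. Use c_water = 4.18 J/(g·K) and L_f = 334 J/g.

T_f ≈ 16.5 °C

Heat gained plus heat lost sum to zero:
melt ice: 165.9×334 = 55411
  warm the meltwater: 693.46 T
  water: 3928.8(T − 33.57)
4622.2 T = 131889 − 55411 = 76479
T ≈ 16.55 °C — above 0 °C, consistent with complete melting.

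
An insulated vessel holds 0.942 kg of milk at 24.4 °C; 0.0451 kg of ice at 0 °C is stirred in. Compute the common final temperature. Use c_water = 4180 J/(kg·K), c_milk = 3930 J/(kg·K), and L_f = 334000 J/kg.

T_f ≈ 19.3 °C

Sum of m c ΔT and latent-heat terms is zero:
latent heat to melt: 0.0451·334000 = 15063
  meltwater 0→T: 0.0451·4180·T = 188.52 T
  milk: 3702.1(T − 24.4)
3890.6 T = 90330 − 15063 = 75267
T ≈ 19.35 °C (positive, so assuming full melt was valid).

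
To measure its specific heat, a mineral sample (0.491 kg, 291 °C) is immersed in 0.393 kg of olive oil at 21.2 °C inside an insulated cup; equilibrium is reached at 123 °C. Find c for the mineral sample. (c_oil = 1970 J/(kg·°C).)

m_s c (T_s − T_f) = m_oil c_oil (T_f − T_0):
0.491·c·(291 − 123) = 0.393·1970·(123 − 21.2)
82.49 c = 78815  ⇒  c ≈ 955.5 J/(kg·°C)

c ≈ 955 J/(kg·°C)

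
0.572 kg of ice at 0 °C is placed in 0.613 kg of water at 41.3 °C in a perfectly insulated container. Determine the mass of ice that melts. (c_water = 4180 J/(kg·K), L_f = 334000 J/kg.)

Water can give up m c ΔT = 0.613·4180·41.3 = 105825 J before reaching 0 °C.
Fully melting the ice requires m_ice L_f = 0.572·334000 = 191048 J.
105825 J < 191048 J, so only part of the ice melts and the system sits at 0 °C.
m_melted·334000 = 105825  ⇒  m_melted ≈ 0.3168 kg.

m_melted ≈ 0.317 kg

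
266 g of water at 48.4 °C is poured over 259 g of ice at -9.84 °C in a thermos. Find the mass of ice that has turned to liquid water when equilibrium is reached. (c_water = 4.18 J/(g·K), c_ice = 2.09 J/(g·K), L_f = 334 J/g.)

m_melted ≈ 145 g

Cooling the water to 0 °C releases 266×4.18×48.4 = 53815 J.
Of that, 259×2.09×9.84 = 5326.5 J goes to bring the ice to 0 °C, leaving 48489 J.
To melt every bit of ice: 259×334 = 86506 J.
48489 J < 86506 J, so only part of the ice melts and the system sits at 0 °C.
m_melt = 48489 / L_f = 145.2 g.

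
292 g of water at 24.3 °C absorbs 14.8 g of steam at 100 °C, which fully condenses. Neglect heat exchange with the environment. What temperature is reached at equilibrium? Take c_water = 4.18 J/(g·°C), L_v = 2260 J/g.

Conservation of energy gives ΣQ = 0:
condense steam: −14.8·2260 = −33448; condensed water 100 °C→T: 61.86(T − 100); water warms: 292·4.18·(T − 24.3) = 1220.6(T − 24.3)
1282.4 T = 33448 + 6186.4 + 29660 = 69294
T ≈ 54.03 °C (< 100 °C, so full condensation is consistent).

T_f ≈ 54.0 °C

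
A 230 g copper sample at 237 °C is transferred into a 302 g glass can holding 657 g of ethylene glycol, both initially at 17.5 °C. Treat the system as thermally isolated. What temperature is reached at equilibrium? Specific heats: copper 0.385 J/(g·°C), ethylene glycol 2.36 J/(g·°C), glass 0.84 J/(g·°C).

T_f ≈ 27.8 °C

Setting the total heat transfer to zero:
230×0.385×(T − 237) + 657×2.36×(T − 17.5) + 302×0.84×(T − 17.5) = 0
88.55(T − 237) + 1550.5(T − 17.5) + 253.68(T − 17.5) = 0
1892.8 T = 52560
T = 52560/1892.8 ≈ 27.77 °C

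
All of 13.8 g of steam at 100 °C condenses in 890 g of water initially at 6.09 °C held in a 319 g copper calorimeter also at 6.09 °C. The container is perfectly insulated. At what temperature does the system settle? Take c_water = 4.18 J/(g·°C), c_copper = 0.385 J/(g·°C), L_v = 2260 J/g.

Energy balance with sensible and latent terms:
latent heat released on condensation: 13.8·2260 = 31188
  condensed water 100 °C→T: 57.68(T − 100)
  original water: 3720.2(T − 6.09)
  cup: 122.81(T − 6.09)
3900.7 T = 31188 + 5768.4 + 23404 = 60360
T ≈ 15.47 °C, under the boiling point, so the assumption holds.

T_f ≈ 15.5 °C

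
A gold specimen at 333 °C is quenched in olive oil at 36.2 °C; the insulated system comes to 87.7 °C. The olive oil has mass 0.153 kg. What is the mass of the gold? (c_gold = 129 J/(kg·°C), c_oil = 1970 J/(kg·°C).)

m ≈ 0.491 kg

Heat lost by the gold = heat gained by the oil:
m·129·(333 − 87.7) = 0.153·1970·(87.7 − 36.2)
31644 m = 15523  ⇒  m ≈ 0.4905 kg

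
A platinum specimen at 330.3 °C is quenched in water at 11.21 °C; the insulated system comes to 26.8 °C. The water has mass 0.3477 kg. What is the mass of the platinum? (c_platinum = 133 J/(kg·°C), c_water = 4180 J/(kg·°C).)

m ≈ 0.561 kg

Heat lost by the platinum = heat gained by the water:
m×133×(330.3 − 26.8) = 0.3477×4180×(26.8 − 11.21)
40366 m = 22658  ⇒  m ≈ 0.5613 kg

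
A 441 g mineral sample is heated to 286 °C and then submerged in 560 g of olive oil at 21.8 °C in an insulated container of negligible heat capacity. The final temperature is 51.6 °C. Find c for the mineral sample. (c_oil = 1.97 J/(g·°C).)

c ≈ 0.318 J/(g·°C)

Heat gained plus heat lost sum to zero:
441·c·(51.6 − 286) + 560·1.97·(51.6 − 21.8) = 0
-103370 c = -32875
c = -32875/-103370 ≈ 0.318 J/(g·°C)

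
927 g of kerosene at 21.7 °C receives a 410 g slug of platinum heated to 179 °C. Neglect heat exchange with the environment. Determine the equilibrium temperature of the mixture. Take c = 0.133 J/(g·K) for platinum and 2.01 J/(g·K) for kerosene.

T_f ≈ 26.2 °C

Set heat shed by the hot body equal to heat absorbed by the cold body:
410*0.133*(179 − T) = 927*2.01*(T − 21.7)
54.53(179 − T) = 1863.3(T − 21.7)
1917.8 T = 50194  ⇒  T ≈ 26.17 °C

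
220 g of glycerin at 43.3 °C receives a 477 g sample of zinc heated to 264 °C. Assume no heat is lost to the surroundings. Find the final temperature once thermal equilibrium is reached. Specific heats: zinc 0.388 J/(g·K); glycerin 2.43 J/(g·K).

T_f ≈ 100.1 °C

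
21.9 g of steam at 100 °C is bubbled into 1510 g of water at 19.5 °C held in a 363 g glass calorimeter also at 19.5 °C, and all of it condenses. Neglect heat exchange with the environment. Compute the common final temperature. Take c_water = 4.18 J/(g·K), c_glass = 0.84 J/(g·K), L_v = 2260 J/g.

T_f ≈ 28.0 °C

Energy conservation, ΣQ = 0:
condense steam: −21.9×2260 = −49494
  condensate cools 100→T: 21.9×4.18×(T − 100) = 91.54(T − 100)
  original water: 6311.8(T − 19.5)
  glass cup: 363×0.84×(T − 19.5) = 304.92(T − 19.5)
6708.3 T = 49494 + 9154.2 + 129026 = 187674
T ≈ 27.98 °C — below 100 °C, confirming all the steam condensed.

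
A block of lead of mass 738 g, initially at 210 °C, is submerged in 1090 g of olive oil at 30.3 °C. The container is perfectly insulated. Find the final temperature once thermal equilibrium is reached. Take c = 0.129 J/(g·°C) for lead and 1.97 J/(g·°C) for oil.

|Q_lead| = |Q_oil|:
738*0.129*(210 − T) = 1090*1.97*(T − 30.3)
95.2(210 − T) = 2147.3(T − 30.3)
2242.5 T = 85056  ⇒  T ≈ 37.93 °C

T_f ≈ 37.9 °C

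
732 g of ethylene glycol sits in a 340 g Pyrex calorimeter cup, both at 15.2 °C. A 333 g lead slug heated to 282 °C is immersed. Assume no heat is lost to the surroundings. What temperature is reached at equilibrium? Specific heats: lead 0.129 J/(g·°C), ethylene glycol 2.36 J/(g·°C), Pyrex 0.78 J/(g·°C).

T_f ≈ 20.8 °C

Taking heat into each body as positive, Σ m c ΔT = 0:
333·0.129·(T − 282) + 732·2.36·(T − 15.2) + 340·0.78·(T − 15.2) = 0
(42.96 + 1727.5 + 265.2) T = 42.96·282 + 1727.5·15.2 + 265.2·15.2
T = 42403/2035.7 ≈ 20.83 °C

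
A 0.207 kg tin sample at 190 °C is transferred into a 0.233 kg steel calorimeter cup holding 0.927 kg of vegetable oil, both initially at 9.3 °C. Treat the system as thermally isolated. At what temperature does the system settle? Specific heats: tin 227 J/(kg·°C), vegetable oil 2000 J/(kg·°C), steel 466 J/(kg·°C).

T_f = Σ m_i c_i T_i / Σ m_i c_i:
T_f = (46.99*190 + 1854*9.3 + 108.58*9.3) / (46.99 + 1854 + 108.58)
    = 27180 / 2009.6 ≈ 13.53 °C

T_f ≈ 13.5 °C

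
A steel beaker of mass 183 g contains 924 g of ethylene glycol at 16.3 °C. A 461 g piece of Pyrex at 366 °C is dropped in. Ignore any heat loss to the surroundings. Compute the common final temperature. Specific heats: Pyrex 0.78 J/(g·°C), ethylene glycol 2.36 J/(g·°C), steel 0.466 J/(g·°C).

T_f ≈ 64.2 °C

Let T be the final temperature. ΣQ_i = 0:
461·0.78·(T − 366) + 924·2.36·(T − 16.3) + 183·0.466·(T − 16.3) = 0
(359.58 + 2180.6 + 85.28) T = 359.58·366 + 2180.6·16.3 + 85.28·16.3
T = 168541 / 2625.5 = 64.2 °C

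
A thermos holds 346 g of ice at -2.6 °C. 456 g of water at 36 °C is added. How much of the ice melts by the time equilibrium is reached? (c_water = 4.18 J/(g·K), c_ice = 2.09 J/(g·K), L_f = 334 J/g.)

Cooling the water to 0 °C releases 456×4.18×36 = 68619 J.
Warming the ice to 0 °C takes 346×2.09×2.6 = 1880.2 J, leaving 66739 J for melting.
To melt every bit of ice: 346×334 = 115564 J.
66739 J < 115564 J, so only part of the ice melts and the system sits at 0 °C.
m_melted×334 = 66739  ⇒  m_melted ≈ 199.8 g.

m_melted ≈ 200 g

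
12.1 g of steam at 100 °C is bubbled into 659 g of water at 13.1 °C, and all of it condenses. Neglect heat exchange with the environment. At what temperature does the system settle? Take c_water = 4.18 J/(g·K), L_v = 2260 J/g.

Net heat exchanged in the isolated system is zero:
steam→water at 100 °C releases m L_v = 12.1×2260 = 27346
  condensed water 100 °C→T: 50.58(T − 100)
  water warms: 659×4.18×(T − 13.1) = 2754.6(T − 13.1)
2805.2 T = 27346 + 5057.8 + 36086 = 68489
T ≈ 24.42 °C — below 100 °C, confirming all the steam condensed.

T_f ≈ 24.4 °C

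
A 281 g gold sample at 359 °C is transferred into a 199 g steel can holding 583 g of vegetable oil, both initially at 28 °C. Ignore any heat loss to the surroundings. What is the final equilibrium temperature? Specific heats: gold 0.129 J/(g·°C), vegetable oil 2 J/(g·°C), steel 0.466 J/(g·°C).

Energy conservation, ΣQ = 0:
281*0.129*(T − 359) + 583*2*(T − 28) + 199*0.466*(T − 28) = 0
36.25(T − 359) + 1166(T − 28) + 92.73(T − 28) = 0
1295 T = 48258
T = 48258 / 1295 = 37.3 °C

T_f ≈ 37.3 °C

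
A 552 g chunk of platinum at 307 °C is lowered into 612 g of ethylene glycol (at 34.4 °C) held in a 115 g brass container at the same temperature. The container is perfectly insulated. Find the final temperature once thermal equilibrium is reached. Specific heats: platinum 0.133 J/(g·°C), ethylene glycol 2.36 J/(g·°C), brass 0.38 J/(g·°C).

Conservation of energy gives ΣQ = 0:
552×0.133×(T − 307) + 612×2.36×(T − 34.4) + 115×0.38×(T − 34.4) = 0
73.42(T − 307) + 1444.3(T − 34.4) + 43.7(T − 34.4) = 0
(73.42 + 1444.3 + 43.7) T = 73.42×307 + 1444.3×34.4 + 43.7×34.4
T ≈ 47.22 °C

T_f ≈ 47.2 °C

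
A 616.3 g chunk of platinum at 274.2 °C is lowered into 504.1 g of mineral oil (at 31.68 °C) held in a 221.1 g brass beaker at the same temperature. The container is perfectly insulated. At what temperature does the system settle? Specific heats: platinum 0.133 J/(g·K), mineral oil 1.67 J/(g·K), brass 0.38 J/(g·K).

T_f ≈ 51.4 °C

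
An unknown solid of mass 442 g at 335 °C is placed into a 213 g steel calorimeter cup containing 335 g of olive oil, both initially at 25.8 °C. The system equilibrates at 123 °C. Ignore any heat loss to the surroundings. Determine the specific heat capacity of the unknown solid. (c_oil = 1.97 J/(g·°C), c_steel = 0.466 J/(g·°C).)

c ≈ 0.788 J/(g·°C)

Setting the total heat transfer to zero:
442×c×(123 − 335) + 335×1.97×(123 − 25.8) + 213×0.466×(123 − 25.8) = 0
-93704 c = -73795
c = -73795/-93704 ≈ 0.7875 J/(g·°C)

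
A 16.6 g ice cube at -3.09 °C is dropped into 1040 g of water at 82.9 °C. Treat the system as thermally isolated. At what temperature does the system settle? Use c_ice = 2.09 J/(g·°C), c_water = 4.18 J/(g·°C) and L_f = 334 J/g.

T_f ≈ 80.3 °C

Taking heat into each body as positive, Σ m c ΔT = 0:
ice -3.09→0 °C: 16.6×2.09×3.09 = 107.2; melt ice: 16.6×334 = 5544.4; meltwater 0→T: 16.6×4.18×T = 69.39 T; water cools: 1040×4.18×(T − 82.9) = 4347.2(T − 82.9)
4416.6 T = 360383 − 5651.6 = 354731
T ≈ 80.32 °C. Since T > 0 °C, the all-ice-melts assumption holds.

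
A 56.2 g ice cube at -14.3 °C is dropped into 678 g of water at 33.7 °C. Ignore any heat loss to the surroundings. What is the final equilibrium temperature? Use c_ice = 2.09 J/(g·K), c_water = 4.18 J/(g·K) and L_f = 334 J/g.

T_f ≈ 24.5 °C

Net heat exchanged in the isolated system is zero:
ice -14.3→0 °C: 56.2×2.09×14.3 = 1679.6
  fusion: m_ice L_f = 56.2×334 = 18771
  warm the meltwater: 234.92 T
  water: 2834(T − 33.7)
3069 T = 95507 − 20450 = 75057
T ≈ 24.46 °C (positive, so assuming full melt was valid).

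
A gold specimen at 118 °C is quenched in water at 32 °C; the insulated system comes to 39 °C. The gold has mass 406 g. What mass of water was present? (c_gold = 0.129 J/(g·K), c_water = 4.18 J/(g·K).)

|Q_gold| = |Q_water|:
406×0.129×(118 − 39) = m×4.18×(39 − 32)
29.26 m = 4137.5  ⇒  m ≈ 141.4 g

m ≈ 141 g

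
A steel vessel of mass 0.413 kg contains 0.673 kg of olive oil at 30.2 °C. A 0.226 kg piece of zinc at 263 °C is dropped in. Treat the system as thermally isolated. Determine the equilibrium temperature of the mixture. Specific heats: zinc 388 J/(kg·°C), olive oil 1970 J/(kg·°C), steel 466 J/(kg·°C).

T_f ≈ 42.9 °C

T_f is the heat-capacity-weighted average of the initial temperatures:
T_f = (87.69·263 + 1325.8·30.2 + 192.46·30.2) / (87.69 + 1325.8 + 192.46)
    = 68914 / 1606 ≈ 42.91 °C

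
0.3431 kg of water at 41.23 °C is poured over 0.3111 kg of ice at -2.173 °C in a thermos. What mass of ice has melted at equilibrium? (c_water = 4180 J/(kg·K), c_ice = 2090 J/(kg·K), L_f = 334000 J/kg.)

m_melted ≈ 0.173 kg

Heat available from the water dropping to 0 °C: 0.3431·4180·41.23 = 59130 J.
Warming the ice to 0 °C takes 0.3111·2090·2.173 = 1412.9 J, leaving 57717 J for melting.
To melt every bit of ice: 0.3111·334000 = 103907 J.
That's not enough to melt it all — equilibrium is at 0 °C with ice remaining.
Mass melted = 57717/334000 ≈ 0.1728 kg.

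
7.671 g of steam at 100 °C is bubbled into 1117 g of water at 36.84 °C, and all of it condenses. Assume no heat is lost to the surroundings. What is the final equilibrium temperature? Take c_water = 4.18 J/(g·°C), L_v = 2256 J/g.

Net heat exchanged in the isolated system is zero:
latent heat released on condensation: 7.671·2256 = 17306; condensate cools 100→T: 7.671·4.18·(T − 100) = 32.06(T − 100); original water: 4669.1(T − 36.84)
4701.1 T = 17306 + 3206.5 + 172008 = 192520
T ≈ 40.95 °C — below 100 °C, confirming all the steam condensed.

T_f ≈ 41.0 °C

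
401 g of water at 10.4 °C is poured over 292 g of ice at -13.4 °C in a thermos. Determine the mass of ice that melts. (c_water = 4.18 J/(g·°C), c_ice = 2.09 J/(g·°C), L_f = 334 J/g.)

m_melted ≈ 27.7 g

Cooling the water to 0 °C releases 401·4.18·10.4 = 17432 J.
Of that, 292·2.09·13.4 = 8177.8 J goes to bring the ice to 0 °C, leaving 9254.5 J.
Fully melting the ice requires m_ice L_f = 292·334 = 97528 J.
That's not enough to melt it all — equilibrium is at 0 °C with ice remaining.
m_melted·334 = 9254.5  ⇒  m_melted ≈ 27.71 g.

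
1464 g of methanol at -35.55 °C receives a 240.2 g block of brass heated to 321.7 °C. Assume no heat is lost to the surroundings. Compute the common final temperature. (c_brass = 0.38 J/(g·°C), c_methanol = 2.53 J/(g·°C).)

T_f is the heat-capacity-weighted average of the initial temperatures:
T_f = (91.28*321.7 + 3703.9*(-35.55)) / (91.28 + 3703.9)
    = -102311 / 3795.2 ≈ -26.96 °C

T_f ≈ -27.0 °C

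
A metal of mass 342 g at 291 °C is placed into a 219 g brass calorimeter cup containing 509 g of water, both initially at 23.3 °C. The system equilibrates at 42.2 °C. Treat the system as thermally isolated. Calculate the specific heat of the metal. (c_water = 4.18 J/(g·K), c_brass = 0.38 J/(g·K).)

c ≈ 0.491 J/(g·K)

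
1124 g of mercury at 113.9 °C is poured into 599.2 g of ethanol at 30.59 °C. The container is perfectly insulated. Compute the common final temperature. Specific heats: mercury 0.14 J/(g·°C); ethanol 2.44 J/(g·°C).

T_f ≈ 38.7 °C

T_f is the heat-capacity-weighted average of the initial temperatures:
T_f = (157.36·113.9 + 1462·30.59) / (157.36 + 1462)
    = 62647 / 1619.4 ≈ 38.69 °C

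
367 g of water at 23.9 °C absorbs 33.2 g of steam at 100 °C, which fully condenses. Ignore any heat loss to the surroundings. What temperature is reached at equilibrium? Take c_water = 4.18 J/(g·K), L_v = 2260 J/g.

Energy conservation, ΣQ = 0:
steam→water at 100 °C releases m L_v = 33.2·2260 = 75032
  condensate cools 100→T: 33.2·4.18·(T − 100) = 138.78(T − 100)
  water warms: 367·4.18·(T − 23.9) = 1534.1(T − 23.9)
1672.8 T = 75032 + 13878 + 36664 = 125574
T ≈ 75.07 °C — below 100 °C, confirming all the steam condensed.

T_f ≈ 75.1 °C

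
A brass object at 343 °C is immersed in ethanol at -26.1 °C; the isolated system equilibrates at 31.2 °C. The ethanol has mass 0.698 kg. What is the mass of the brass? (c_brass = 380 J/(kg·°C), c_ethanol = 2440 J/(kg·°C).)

m ≈ 0.824 kg

Energy conservation, ΣQ = 0:
m·380·(31.2 − 343) + 0.698·2440·(31.2 − (-26.1)) = 0
-118484 m = -97589
m = -97589/-118484 ≈ 0.8236 kg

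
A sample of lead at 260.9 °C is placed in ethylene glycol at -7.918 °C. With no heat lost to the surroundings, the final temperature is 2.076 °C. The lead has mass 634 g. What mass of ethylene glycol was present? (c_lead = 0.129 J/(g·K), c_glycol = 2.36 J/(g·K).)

Net heat exchanged in the isolated system is zero:
634×0.129×(2.076 − 260.9) + m×2.36×(2.076 − (-7.918)) = 0
23.59 m = 21168
m = 21168/23.59 ≈ 897.5 g

m ≈ 897 g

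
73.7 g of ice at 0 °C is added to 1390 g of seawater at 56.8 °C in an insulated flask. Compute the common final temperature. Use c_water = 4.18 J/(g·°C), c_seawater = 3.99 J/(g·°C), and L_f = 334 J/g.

T_f ≈ 49.6 °C

Conservation of energy gives ΣQ = 0:
latent heat to melt: 73.7·334 = 24616
  meltwater 0→T: 73.7·4.18·T = 308.07 T
  seawater cools: 1390·3.99·(T − 56.8) = 5546.1(T − 56.8)
5854.2 T = 315018 − 24616 = 290403
T ≈ 49.61 °C. Since T > 0 °C, the all-ice-melts assumption holds.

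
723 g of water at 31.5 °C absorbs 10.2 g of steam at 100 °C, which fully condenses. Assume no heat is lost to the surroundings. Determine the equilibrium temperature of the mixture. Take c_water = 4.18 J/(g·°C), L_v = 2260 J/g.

Energy conservation, ΣQ = 0:
latent heat released on condensation: 10.2·2260 = 23052; condensed water 100 °C→T: 42.64(T − 100); original water: 3022.1(T − 31.5)
3064.8 T = 23052 + 4263.6 + 95197 = 122513
T ≈ 39.97 °C — below 100 °C, confirming all the steam condensed.

T_f ≈ 40.0 °C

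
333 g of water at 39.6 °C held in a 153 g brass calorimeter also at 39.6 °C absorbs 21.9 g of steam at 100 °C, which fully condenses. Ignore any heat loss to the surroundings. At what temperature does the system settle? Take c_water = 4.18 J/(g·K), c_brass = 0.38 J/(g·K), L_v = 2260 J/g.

Let T be the final temperature. ΣQ_i = 0:
condense steam: −21.9·2260 = −49494; condensate cools 100→T: 21.9·4.18·(T − 100) = 91.54(T − 100); original water: 1391.9(T − 39.6); brass cup: 153·0.38·(T − 39.6) = 58.14(T − 39.6)
1541.6 T = 49494 + 9154.2 + 57423 = 116071
T ≈ 75.29 °C (< 100 °C, so full condensation is consistent).

T_f ≈ 75.3 °C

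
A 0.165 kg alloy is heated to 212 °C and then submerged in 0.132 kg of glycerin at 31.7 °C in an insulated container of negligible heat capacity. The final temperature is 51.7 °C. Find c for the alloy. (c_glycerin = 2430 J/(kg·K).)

Heat lost by the alloy = heat gained by the glycerin:
0.165×c×(212 − 51.7) = 0.132×2430×(51.7 − 31.7)
26.45 c = 6415.2  ⇒  c ≈ 242.5 J/(kg·K)

c ≈ 243 J/(kg·K)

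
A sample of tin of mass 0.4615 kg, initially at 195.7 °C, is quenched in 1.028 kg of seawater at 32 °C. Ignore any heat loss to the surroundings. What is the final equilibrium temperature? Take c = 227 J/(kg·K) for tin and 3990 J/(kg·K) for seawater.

Conservation of energy gives ΣQ = 0:
0.4615·227·(T − 195.7) + 1.028·3990·(T − 32) = 0
104.76(T − 195.7) + 4101.7(T − 32) = 0
4206.5 T = 151757
T ≈ 36.08 °C

T_f ≈ 36.1 °C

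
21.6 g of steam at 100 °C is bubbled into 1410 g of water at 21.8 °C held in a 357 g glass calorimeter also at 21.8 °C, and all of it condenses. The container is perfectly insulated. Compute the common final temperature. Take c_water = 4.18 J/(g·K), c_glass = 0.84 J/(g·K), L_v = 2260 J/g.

T_f ≈ 30.7 °C

Conservation of energy gives ΣQ = 0:
steam→water at 100 °C releases m L_v = 21.6·2260 = 48816
  condensate cools 100→T: 21.6·4.18·(T − 100) = 90.29(T − 100)
  original water: 5893.8(T − 21.8)
  glass cup: 357·0.84·(T − 21.8) = 299.88(T − 21.8)
6284 T = 48816 + 9028.8 + 135022 = 192867
T ≈ 30.69 °C, under the boiling point, so the assumption holds.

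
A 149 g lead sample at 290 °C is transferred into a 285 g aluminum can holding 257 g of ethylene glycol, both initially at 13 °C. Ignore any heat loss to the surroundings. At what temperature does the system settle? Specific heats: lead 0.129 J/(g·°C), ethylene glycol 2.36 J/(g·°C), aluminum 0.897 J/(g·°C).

T_f ≈ 19.0 °C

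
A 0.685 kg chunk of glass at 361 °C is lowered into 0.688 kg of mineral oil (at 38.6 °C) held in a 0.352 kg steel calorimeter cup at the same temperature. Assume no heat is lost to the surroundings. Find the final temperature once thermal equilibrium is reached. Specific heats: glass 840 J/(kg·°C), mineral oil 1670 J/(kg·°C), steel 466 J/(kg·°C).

T_f ≈ 136.8 °C

Net heat exchanged in the isolated system is zero:
0.685*840*(T − 361) + 0.688*1670*(T − 38.6) + 0.352*466*(T − 38.6) = 0
575.4(T − 361) + 1149(T − 38.6) + 164.03(T − 38.6) = 0
1888.4 T = 258401
T = 258401 / 1888.4 = 137 °C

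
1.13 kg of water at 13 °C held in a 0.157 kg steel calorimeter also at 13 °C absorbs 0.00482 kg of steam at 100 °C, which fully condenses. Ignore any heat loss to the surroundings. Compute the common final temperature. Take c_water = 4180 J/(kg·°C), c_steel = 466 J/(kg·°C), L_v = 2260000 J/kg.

T_f ≈ 15.6 °C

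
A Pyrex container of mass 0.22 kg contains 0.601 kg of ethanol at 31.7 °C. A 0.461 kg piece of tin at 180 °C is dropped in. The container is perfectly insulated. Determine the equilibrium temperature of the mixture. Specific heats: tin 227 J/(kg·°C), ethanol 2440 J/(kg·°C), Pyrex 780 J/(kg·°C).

T_f ≈ 40.6 °C

Energy conservation, ΣQ = 0:
0.461*227*(T − 180) + 0.601*2440*(T − 31.7) + 0.22*780*(T − 31.7) = 0
1742.7 T = 70762
T = 70762/1742.7 ≈ 40.61 °C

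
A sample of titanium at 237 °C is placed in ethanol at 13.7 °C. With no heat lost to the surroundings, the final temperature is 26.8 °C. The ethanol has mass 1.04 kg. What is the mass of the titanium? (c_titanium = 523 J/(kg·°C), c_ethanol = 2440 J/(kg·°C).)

Energy conservation, ΣQ = 0:
m·523·(26.8 − 237) + 1.04·2440·(26.8 − 13.7) = 0
-109935 m = -33243
m = -33243/-109935 ≈ 0.3024 kg

m ≈ 0.302 kg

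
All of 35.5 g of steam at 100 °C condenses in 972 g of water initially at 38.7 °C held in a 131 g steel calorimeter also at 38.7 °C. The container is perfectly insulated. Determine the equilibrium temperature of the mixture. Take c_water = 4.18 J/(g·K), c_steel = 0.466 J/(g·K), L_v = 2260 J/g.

Net heat exchanged in the isolated system is zero:
latent heat released on condensation: 35.5·2260 = 80230; condensed water 100 °C→T: 148.39(T − 100); original water: 4063(T − 38.7); steel cup: 131·0.466·(T − 38.7) = 61.05(T − 38.7)
4272.4 T = 80230 + 14839 + 159599 = 254668
T ≈ 59.61 °C — below 100 °C, confirming all the steam condensed.

T_f ≈ 59.6 °C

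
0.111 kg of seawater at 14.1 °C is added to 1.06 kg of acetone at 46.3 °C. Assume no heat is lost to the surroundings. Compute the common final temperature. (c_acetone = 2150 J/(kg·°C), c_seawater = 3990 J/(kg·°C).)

Setting the total heat transfer to zero:
1.06×2150×(T − 46.3) + 0.111×3990×(T − 14.1) = 0
2279(T − 46.3) + 442.89(T − 14.1) = 0
(2279 + 442.89) T = 2279×46.3 + 442.89×14.1
T = 111762 / 2721.9 = 41.1 °C

T_f ≈ 41.1 °C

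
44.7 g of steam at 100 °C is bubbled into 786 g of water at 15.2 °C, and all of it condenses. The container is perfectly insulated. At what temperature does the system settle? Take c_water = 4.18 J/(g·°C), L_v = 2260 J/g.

T_f ≈ 48.9 °C

Heat gained plus heat lost sum to zero:
latent heat released on condensation: 44.7×2260 = 101022; condensate cools 100→T: 44.7×4.18×(T − 100) = 186.85(T − 100); water warms: 786×4.18×(T − 15.2) = 3285.5(T − 15.2)
3472.3 T = 101022 + 18685 + 49939 = 169646
T ≈ 48.86 °C (< 100 °C, so full condensation is consistent).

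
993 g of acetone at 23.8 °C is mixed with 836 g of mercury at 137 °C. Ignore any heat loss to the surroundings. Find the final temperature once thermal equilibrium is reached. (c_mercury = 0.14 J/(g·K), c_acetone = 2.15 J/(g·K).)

T_f ≈ 29.7 °C

Taking heat into each body as positive, Σ m c ΔT = 0:
836*0.14*(T − 137) + 993*2.15*(T − 23.8) = 0
117.04(T − 137) + 2134.9(T − 23.8) = 0
(117.04 + 2134.9) T = 117.04*137 + 2134.9*23.8
T = 66846/2252 ≈ 29.68 °C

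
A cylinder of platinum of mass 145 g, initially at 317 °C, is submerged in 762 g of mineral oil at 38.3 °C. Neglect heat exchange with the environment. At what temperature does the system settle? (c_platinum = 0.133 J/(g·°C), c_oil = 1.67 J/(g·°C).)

Conservation of energy gives ΣQ = 0:
145×0.133×(T − 317) + 762×1.67×(T − 38.3) = 0
19.29(T − 317) + 1272.5(T − 38.3) = 0
(19.29 + 1272.5) T = 19.29×317 + 1272.5×38.3
T = 54852/1291.8 ≈ 42.46 °C

T_f ≈ 42.5 °C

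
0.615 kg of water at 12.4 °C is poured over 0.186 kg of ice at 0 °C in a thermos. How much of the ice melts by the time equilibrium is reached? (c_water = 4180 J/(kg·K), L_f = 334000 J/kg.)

Cooling the water to 0 °C releases 0.615·4180·12.4 = 31877 J.
Fully melting the ice requires m_ice L_f = 0.186·334000 = 62124 J.
31877 J < 62124 J, so only part of the ice melts and the system sits at 0 °C.
Mass melted = 31877/334000 ≈ 0.09544 kg.

m_melted ≈ 0.0954 kg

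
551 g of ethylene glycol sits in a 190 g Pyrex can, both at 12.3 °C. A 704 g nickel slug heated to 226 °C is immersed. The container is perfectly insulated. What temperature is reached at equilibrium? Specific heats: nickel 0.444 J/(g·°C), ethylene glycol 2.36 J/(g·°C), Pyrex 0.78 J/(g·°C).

With ΣQ=0 the equilibrium temperature is the m·c-weighted mean:
T_f = (312.58*226 + 1300.4*12.3 + 148.2*12.3) / (312.58 + 1300.4 + 148.2)
    = 88459 / 1761.1 ≈ 50.23 °C

T_f ≈ 50.2 °C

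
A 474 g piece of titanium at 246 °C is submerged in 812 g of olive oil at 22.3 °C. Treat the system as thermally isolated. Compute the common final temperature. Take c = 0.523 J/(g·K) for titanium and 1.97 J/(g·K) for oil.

T_f ≈ 52.3 °C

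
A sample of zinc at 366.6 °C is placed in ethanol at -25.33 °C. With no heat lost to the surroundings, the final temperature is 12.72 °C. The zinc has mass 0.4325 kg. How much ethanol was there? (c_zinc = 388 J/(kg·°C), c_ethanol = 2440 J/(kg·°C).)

m ≈ 0.64 kg

|Q_zinc| = |Q_ethanol|:
0.4325×388×(366.6 − 12.72) = m×2440×(12.72 − (-25.33))
92842 m = 59385  ⇒  m ≈ 0.6396 kg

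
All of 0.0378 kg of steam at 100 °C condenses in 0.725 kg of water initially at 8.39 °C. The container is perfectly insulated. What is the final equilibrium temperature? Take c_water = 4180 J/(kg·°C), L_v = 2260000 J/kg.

T_f ≈ 39.7 °C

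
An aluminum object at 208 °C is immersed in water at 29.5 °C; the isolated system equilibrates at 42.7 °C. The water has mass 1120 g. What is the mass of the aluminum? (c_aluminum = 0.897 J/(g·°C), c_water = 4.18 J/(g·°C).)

|Q_aluminum| = |Q_water|:
m·0.897·(208 − 42.7) = 1120·4.18·(42.7 − 29.5)
148.27 m = 61797  ⇒  m ≈ 416.8 g

m ≈ 417 g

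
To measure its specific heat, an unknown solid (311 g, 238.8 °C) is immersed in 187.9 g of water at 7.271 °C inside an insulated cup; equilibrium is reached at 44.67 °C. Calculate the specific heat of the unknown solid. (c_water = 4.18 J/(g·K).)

m_s c (T_s − T_f) = m_water c_water (T_f − T_0):
311×c×(238.8 − 44.67) = 187.9×4.18×(44.67 − 7.271)
60374 c = 29374  ⇒  c ≈ 0.4865 J/(g·K)

c ≈ 0.487 J/(g·K)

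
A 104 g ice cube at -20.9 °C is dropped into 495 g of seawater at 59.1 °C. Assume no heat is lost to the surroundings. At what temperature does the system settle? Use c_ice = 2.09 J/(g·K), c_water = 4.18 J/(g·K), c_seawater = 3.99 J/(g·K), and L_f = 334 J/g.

Sum of m c ΔT and latent-heat terms is zero:
ice -20.9→0 °C: 104·2.09·20.9 = 4542.8; latent heat to melt: 104·334 = 34736; warm the meltwater: 434.72 T; seawater cools: 495·3.99·(T − 59.1) = 1975.1(T − 59.1)
2409.8 T = 116725 − 39279 = 77447
T ≈ 32.14 °C — above 0 °C, consistent with complete melting.

T_f ≈ 32.1 °C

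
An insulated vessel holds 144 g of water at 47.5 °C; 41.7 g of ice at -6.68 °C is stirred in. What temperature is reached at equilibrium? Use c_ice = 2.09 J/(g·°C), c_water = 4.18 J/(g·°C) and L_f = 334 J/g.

T_f ≈ 18.1 °C

Let T be the final temperature. ΣQ_i = 0:
warm ice to 0 °C: 41.7×2.09×(0 − (-6.68)) = 582.18; melt ice: 41.7×334 = 13928; warm the meltwater: 174.31 T; water: 601.92(T − 47.5)
776.23 T = 28591 − 14510 = 14081
T ≈ 18.14 °C. Since T > 0 °C, the all-ice-melts assumption holds.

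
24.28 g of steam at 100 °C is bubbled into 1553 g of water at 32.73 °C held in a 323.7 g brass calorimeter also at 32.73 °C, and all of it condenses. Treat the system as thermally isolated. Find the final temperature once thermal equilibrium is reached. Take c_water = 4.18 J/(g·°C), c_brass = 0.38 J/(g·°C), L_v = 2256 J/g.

T_f ≈ 41.9 °C

Energy conservation, ΣQ = 0:
latent heat released on condensation: 24.28×2256 = 54776; condensed water 100 °C→T: 101.49(T − 100); original water: 6491.5(T − 32.73); brass cup: 323.7×0.38×(T − 32.73) = 123.01(T − 32.73)
6716 T = 54776 + 10149 + 216494 = 281419
T ≈ 41.90 °C (< 100 °C, so full condensation is consistent).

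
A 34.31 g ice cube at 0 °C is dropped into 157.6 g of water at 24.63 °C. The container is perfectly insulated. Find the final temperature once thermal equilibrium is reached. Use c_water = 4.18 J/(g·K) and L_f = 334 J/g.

Taking heat into each body as positive, Σ m c ΔT = 0:
melt ice: 34.31·334 = 11460
  meltwater 0→T: 34.31·4.18·T = 143.42 T
  water cools: 157.6·4.18·(T − 24.63) = 658.77(T − 24.63)
802.18 T = 16225 − 11460 = 4765.9
T ≈ 5.94 °C — above 0 °C, consistent with complete melting.

T_f ≈ 5.9 °C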